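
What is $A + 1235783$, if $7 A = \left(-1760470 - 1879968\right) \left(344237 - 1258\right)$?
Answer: $-178369304903$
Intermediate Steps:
$A = -178370540686$ ($A = \frac{\left(-1760470 - 1879968\right) \left(344237 - 1258\right)}{7} = \frac{\left(-3640438\right) 342979}{7} = \frac{1}{7} \left(-1248593784802\right) = -178370540686$)
$A + 1235783 = -178370540686 + 1235783 = -178369304903$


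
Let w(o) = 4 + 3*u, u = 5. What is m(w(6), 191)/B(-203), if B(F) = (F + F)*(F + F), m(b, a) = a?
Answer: 191/164836 ≈ 0.0011587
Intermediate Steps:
w(o) = 19 (w(o) = 4 + 3*5 = 4 + 15 = 19)
B(F) = 4*F**2 (B(F) = (2*F)*(2*F) = 4*F**2)
m(w(6), 191)/B(-203) = 191/((4*(-203)**2)) = 191/((4*41209)) = 191/164836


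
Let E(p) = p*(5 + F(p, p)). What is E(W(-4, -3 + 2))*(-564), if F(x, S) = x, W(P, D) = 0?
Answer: 0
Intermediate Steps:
E(p) = p*(5 + p)
E(W(-4, -3 + 2))*(-564) = (0*(5 + 0))*(-564) = (0*5)*(-564) = 0*(-564) = 0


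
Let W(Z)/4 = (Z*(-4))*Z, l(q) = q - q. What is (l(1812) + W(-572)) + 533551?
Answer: -4701393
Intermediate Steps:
l(q) = 0
W(Z) = -16*Z² (W(Z) = 4*((Z*(-4))*Z) = 4*((-4*Z)*Z) = 4*(-4*Z²) = -16*Z²)
(l(1812) + W(-572)) + 533551 = (0 - 16*(-572)²) + 533551 = (0 - 16*327184) + 533551 = (0 - 5234944) + 533551 = -5234944 + 533551 = -4701393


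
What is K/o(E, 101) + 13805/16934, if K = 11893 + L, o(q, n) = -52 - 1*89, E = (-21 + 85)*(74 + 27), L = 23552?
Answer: -199426375/795898 ≈ -250.57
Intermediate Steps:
E = 6464 (E = 64*101 = 6464)
o(q, n) = -141 (o(q, n) = -52 - 89 = -141)
K = 35445 (K = 11893 + 23552 = 35445)
K/o(E, 101) + 13805/16934 = 35445/(-141) + 13805/16934 = 35445*(-1/141) + 13805*(1/16934) = -11815/47 + 13805/16934 = -199426375/795898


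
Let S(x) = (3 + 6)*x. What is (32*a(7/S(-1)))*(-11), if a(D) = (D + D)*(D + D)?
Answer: -68992/81 ≈ -851.75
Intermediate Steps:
S(x) = 9*x
a(D) = 4*D² (a(D) = (2*D)*(2*D) = 4*D²)
(32*a(7/S(-1)))*(-11) = (32*(4*(7/((9*(-1))))²))*(-11) = (32*(4*(7/(-9))²))*(-11) = (32*(4*(7*(-⅑))²))*(-11) = (32*(4*(-7/9)²))*(-11) = (32*(4*(49/81)))*(-11) = (32*(196/81))*(-11) = (6272/81)*(-11) = -68992/81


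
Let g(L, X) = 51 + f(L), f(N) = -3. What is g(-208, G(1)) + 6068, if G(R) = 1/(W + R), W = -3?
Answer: 6116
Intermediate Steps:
G(R) = 1/(-3 + R)
g(L, X) = 48 (g(L, X) = 51 - 3 = 48)
g(-208, G(1)) + 6068 = 48 + 6068 = 6116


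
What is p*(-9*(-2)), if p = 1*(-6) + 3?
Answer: -54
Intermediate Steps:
p = -3 (p = -6 + 3 = -3)
p*(-9*(-2)) = -(-27)*(-2) = -3*18 = -54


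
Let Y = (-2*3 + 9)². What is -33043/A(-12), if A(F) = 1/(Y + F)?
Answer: 99129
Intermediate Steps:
Y = 9 (Y = (-6 + 9)² = 3² = 9)
A(F) = 1/(9 + F)
-33043/A(-12) = -33043/(1/(9 - 12)) = -33043/(1/(-3)) = -33043/(-⅓) = -33043*(-3) = 99129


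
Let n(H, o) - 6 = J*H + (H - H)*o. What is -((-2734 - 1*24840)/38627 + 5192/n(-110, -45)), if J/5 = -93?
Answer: 302506040/494000703 ≈ 0.61236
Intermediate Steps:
J = -465 (J = 5*(-93) = -465)
n(H, o) = 6 - 465*H (n(H, o) = 6 + (-465*H + (H - H)*o) = 6 + (-465*H + 0*o) = 6 + (-465*H + 0) = 6 - 465*H)
-((-2734 - 1*24840)/38627 + 5192/n(-110, -45)) = -((-2734 - 1*24840)/38627 + 5192/(6 - 465*(-110))) = -((-2734 - 24840)*(1/38627) + 5192/(6 + 51150)) = -(-27574*1/38627 + 5192/51156) = -(-27574/38627 + 5192*(1/51156)) = -(-27574/38627 + 1298/12789) = -1*(-302506040/494000703) = 302506040/494000703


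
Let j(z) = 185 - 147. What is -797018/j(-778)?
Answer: -398509/19 ≈ -20974.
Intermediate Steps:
j(z) = 38
-797018/j(-778) = -797018/38 = -797018*1/38 = -398509/19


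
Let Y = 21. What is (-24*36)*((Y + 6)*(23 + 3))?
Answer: -606528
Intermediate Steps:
(-24*36)*((Y + 6)*(23 + 3)) = (-24*36)*((21 + 6)*(23 + 3)) = -23328*26 = -864*702 = -606528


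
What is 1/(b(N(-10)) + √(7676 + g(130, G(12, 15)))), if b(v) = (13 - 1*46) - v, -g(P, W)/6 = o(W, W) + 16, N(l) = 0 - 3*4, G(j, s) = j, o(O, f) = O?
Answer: 21/7067 + 2*√1877/7067 ≈ 0.015233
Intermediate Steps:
N(l) = -12 (N(l) = 0 - 12 = -12)
g(P, W) = -96 - 6*W (g(P, W) = -6*(W + 16) = -6*(16 + W) = -96 - 6*W)
b(v) = -33 - v (b(v) = (13 - 46) - v = -33 - v)
1/(b(N(-10)) + √(7676 + g(130, G(12, 15)))) = 1/((-33 - 1*(-12)) + √(7676 + (-96 - 6*12))) = 1/((-33 + 12) + √(7676 + (-96 - 72))) = 1/(-21 + √(7676 - 168)) = 1/(-21 + √7508) = 1/(-21 + 2*√1877)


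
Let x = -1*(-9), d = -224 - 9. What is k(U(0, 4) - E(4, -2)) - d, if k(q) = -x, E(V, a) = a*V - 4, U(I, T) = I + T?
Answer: 224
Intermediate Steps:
d = -233
E(V, a) = -4 + V*a (E(V, a) = V*a - 4 = -4 + V*a)
x = 9
k(q) = -9 (k(q) = -1*9 = -9)
k(U(0, 4) - E(4, -2)) - d = -9 - 1*(-233) = -9 + 233 = 224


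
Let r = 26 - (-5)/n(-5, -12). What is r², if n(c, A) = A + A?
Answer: 383161/576 ≈ 665.21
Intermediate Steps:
n(c, A) = 2*A
r = 619/24 (r = 26 - (-5)/(2*(-12)) = 26 - (-5)/(-24) = 26 - (-5)*(-1)/24 = 26 - 1*5/24 = 26 - 5/24 = 619/24 ≈ 25.792)
r² = (619/24)² = 383161/576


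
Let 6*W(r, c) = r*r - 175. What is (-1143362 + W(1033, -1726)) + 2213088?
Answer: 1247545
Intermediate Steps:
W(r, c) = -175/6 + r²/6 (W(r, c) = (r*r - 175)/6 = (r² - 175)/6 = (-175 + r²)/6 = -175/6 + r²/6)
(-1143362 + W(1033, -1726)) + 2213088 = (-1143362 + (-175/6 + (⅙)*1033²)) + 2213088 = (-1143362 + (-175/6 + (⅙)*1067089)) + 2213088 = (-1143362 + (-175/6 + 1067089/6)) + 2213088 = (-1143362 + 177819) + 2213088 = -965543 + 2213088 = 1247545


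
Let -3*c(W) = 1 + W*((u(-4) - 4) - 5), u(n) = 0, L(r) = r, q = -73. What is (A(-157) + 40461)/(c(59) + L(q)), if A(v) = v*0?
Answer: 121383/311 ≈ 390.30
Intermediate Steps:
A(v) = 0
c(W) = -⅓ + 3*W (c(W) = -(1 + W*((0 - 4) - 5))/3 = -(1 + W*(-4 - 5))/3 = -(1 + W*(-9))/3 = -(1 - 9*W)/3 = -⅓ + 3*W)
(A(-157) + 40461)/(c(59) + L(q)) = (0 + 40461)/((-⅓ + 3*59) - 73) = 40461/((-⅓ + 177) - 73) = 40461/(530/3 - 73) = 40461/(311/3) = 40461*(3/311) = 121383/311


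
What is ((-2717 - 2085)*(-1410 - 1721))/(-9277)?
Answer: -15035062/9277 ≈ -1620.7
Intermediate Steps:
((-2717 - 2085)*(-1410 - 1721))/(-9277) = -4802*(-3131)*(-1/9277) = 15035062*(-1/9277) = -15035062/9277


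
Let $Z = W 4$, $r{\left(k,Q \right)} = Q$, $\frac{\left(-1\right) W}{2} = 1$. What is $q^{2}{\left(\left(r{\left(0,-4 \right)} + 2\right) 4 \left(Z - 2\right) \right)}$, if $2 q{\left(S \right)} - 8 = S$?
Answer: $1936$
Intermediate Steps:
$W = -2$ ($W = \left(-2\right) 1 = -2$)
$Z = -8$ ($Z = \left(-2\right) 4 = -8$)
$q{\left(S \right)} = 4 + \frac{S}{2}$
$q^{2}{\left(\left(r{\left(0,-4 \right)} + 2\right) 4 \left(Z - 2\right) \right)} = \left(4 + \frac{\left(-4 + 2\right) 4 \left(-8 - 2\right)}{2}\right)^{2} = \left(4 + \frac{\left(-2\right) 4 \left(-10\right)}{2}\right)^{2} = \left(4 + \frac{\left(-8\right) \left(-10\right)}{2}\right)^{2} = \left(4 + \frac{1}{2} \cdot 80\right)^{2} = \left(4 + 40\right)^{2} = 44^{2} = 1936$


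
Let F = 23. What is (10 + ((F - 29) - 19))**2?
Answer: 225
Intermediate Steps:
(10 + ((F - 29) - 19))**2 = (10 + ((23 - 29) - 19))**2 = (10 + (-6 - 19))**2 = (10 - 25)**2 = (-15)**2 = 225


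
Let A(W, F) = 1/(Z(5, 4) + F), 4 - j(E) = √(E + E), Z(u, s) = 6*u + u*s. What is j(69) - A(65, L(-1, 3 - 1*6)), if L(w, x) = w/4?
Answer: 792/199 - √138 ≈ -7.7674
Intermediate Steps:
L(w, x) = w/4 (L(w, x) = w*(¼) = w/4)
Z(u, s) = 6*u + s*u
j(E) = 4 - √2*√E (j(E) = 4 - √(E + E) = 4 - √(2*E) = 4 - √2*√E)
A(W, F) = 1/(50 + F) (A(W, F) = 1/(5*(6 + 4) + F) = 1/(5*10 + F) = 1/(50 + F))
j(69) - A(65, L(-1, 3 - 1*6)) = (4 - √2*√69) - 1/(50 + (¼)*(-1)) = (4 - √138) - 1/(50 - ¼) = (4 - √138) - 1/199/4 = (4 - √138) - 1*4/199 = (4 - √138) - 4/199 = 792/199 - √138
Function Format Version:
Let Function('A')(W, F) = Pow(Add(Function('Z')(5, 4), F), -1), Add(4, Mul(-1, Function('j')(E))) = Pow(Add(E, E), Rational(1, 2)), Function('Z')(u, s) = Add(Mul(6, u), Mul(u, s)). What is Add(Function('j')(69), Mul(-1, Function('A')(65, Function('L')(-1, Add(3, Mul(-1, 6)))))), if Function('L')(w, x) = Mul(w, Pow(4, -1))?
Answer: Add(Rational(792, 199), Mul(-1, Pow(138, Rational(1, 2)))) ≈ -7.7674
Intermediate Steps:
Function('L')(w, x) = Mul(Rational(1, 4), w) (Function('L')(w, x) = Mul(w, Rational(1, 4)) = Mul(Rational(1, 4), w))
Function('Z')(u, s) = Add(Mul(6, u), Mul(s, u))
Function('j')(E) = Add(4, Mul(-1, Pow(2, Rational(1, 2)), Pow(E, Rational(1, 2)))) (Function('j')(E) = Add(4, Mul(-1, Pow(Add(E, E), Rational(1, 2)))) = Add(4, Mul(-1, Pow(Mul(2, E), Rational(1, 2)))) = Add(4, Mul(-1, Mul(Pow(2, Rational(1, 2)), Pow(E, Rational(1, 2))))) = Add(4, Mul(-1, Pow(2, Rational(1, 2)), Pow(E, Rational(1, 2)))))
Function('A')(W, F) = Pow(Add(50, F), -1) (Function('A')(W, F) = Pow(Add(Mul(5, Add(6, 4)), F), -1) = Pow(Add(Mul(5, 10), F), -1) = Pow(Add(50, F), -1))
Add(Function('j')(69), Mul(-1, Function('A')(65, Function('L')(-1, Add(3, Mul(-1, 6)))))) = Add(Add(4, Mul(-1, Pow(2, Rational(1, 2)), Pow(69, Rational(1, 2)))), Mul(-1, Pow(Add(50, Mul(Rational(1, 4), -1)), -1))) = Add(Add(4, Mul(-1, Pow(138, Rational(1, 2)))), Mul(-1, Pow(Add(50, Rational(-1, 4)), -1))) = Add(Add(4, Mul(-1, Pow(138, Rational(1, 2)))), Mul(-1, Pow(Rational(199, 4), -1))) = Add(Add(4, Mul(-1, Pow(138, Rational(1, 2)))), Mul(-1, Rational(4, 199))) = Add(Add(4, Mul(-1, Pow(138, Rational(1, 2)))), Rational(-4, 199)) = Add(Rational(792, 199), Mul(-1, Pow(138, Rational(1, 2))))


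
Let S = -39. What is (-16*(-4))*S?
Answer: -2496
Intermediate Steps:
(-16*(-4))*S = -16*(-4)*(-39) = 64*(-39) = -2496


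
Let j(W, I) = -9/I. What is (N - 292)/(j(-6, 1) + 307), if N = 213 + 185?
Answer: 53/149 ≈ 0.35570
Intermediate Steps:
N = 398
(N - 292)/(j(-6, 1) + 307) = (398 - 292)/(-9/1 + 307) = 106/(-9*1 + 307) = 106/(-9 + 307) = 106/298 = 106*(1/298) = 53/149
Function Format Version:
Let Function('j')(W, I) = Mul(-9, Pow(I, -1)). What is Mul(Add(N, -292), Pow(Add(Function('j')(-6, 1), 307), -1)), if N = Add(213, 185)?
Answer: Rational(53, 149) ≈ 0.35570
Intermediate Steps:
N = 398
Mul(Add(N, -292), Pow(Add(Function('j')(-6, 1), 307), -1)) = Mul(Add(398, -292), Pow(Add(Mul(-9, Pow(1, -1)), 307), -1)) = Mul(106, Pow(Add(Mul(-9, 1), 307), -1)) = Mul(106, Pow(Add(-9, 307), -1)) = Mul(106, Pow(298, -1)) = Mul(106, Rational(1, 298)) = Rational(53, 149)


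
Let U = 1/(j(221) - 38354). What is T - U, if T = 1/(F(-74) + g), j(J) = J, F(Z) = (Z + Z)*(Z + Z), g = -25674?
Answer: -34363/143761410 ≈ -0.00023903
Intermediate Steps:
F(Z) = 4*Z² (F(Z) = (2*Z)*(2*Z) = 4*Z²)
T = -1/3770 (T = 1/(4*(-74)² - 25674) = 1/(4*5476 - 25674) = 1/(21904 - 25674) = 1/(-3770) = -1/3770 ≈ -0.00026525)
U = -1/38133 (U = 1/(221 - 38354) = 1/(-38133) = -1/38133 ≈ -2.6224e-5)
T - U = -1/3770 - 1*(-1/38133) = -1/3770 + 1/38133 = -34363/143761410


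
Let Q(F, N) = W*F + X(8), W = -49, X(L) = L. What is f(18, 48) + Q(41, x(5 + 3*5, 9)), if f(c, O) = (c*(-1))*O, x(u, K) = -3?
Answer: -2865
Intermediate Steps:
Q(F, N) = 8 - 49*F (Q(F, N) = -49*F + 8 = 8 - 49*F)
f(c, O) = -O*c (f(c, O) = (-c)*O = -O*c)
f(18, 48) + Q(41, x(5 + 3*5, 9)) = -1*48*18 + (8 - 49*41) = -864 + (8 - 2009) = -864 - 2001 = -2865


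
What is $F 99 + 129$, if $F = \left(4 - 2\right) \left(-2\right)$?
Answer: $-267$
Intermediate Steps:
$F = -4$ ($F = 2 \left(-2\right) = -4$)
$F 99 + 129 = \left(-4\right) 99 + 129 = -396 + 129 = -267$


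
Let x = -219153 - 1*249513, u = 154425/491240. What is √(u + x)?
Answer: I*√1130968742843046/49124 ≈ 684.59*I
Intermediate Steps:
u = 30885/98248 (u = 154425*(1/491240) = 30885/98248 ≈ 0.31436)
x = -468666 (x = -219153 - 249513 = -468666)
√(u + x) = √(30885/98248 - 468666) = √(-46045466283/98248) = I*√1130968742843046/49124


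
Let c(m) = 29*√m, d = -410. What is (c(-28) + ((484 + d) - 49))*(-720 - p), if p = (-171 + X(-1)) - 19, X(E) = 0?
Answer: -13250 - 30740*I*√7 ≈ -13250.0 - 81330.0*I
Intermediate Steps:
p = -190 (p = (-171 + 0) - 19 = -171 - 19 = -190)
(c(-28) + ((484 + d) - 49))*(-720 - p) = (29*√(-28) + ((484 - 410) - 49))*(-720 - 1*(-190)) = (29*(2*I*√7) + (74 - 49))*(-720 + 190) = (58*I*√7 + 25)*(-530) = (25 + 58*I*√7)*(-530) = -13250 - 30740*I*√7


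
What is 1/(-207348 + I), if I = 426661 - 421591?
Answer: -1/202278 ≈ -4.9437e-6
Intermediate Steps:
I = 5070
1/(-207348 + I) = 1/(-207348 + 5070) = 1/(-202278) = -1/202278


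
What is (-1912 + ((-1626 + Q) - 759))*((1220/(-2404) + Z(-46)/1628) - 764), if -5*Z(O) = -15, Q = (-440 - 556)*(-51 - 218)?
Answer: -197196615335083/978428 ≈ -2.0154e+8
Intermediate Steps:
Q = 267924 (Q = -996*(-269) = 267924)
Z(O) = 3 (Z(O) = -⅕*(-15) = 3)
(-1912 + ((-1626 + Q) - 759))*((1220/(-2404) + Z(-46)/1628) - 764) = (-1912 + ((-1626 + 267924) - 759))*((1220/(-2404) + 3/1628) - 764) = (-1912 + (266298 - 759))*((1220*(-1/2404) + 3*(1/1628)) - 764) = (-1912 + 265539)*((-305/601 + 3/1628) - 764) = 263627*(-494737/978428 - 764) = 263627*(-748013729/978428) = -197196615335083/978428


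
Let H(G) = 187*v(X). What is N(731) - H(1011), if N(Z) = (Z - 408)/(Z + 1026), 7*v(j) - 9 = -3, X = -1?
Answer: -281299/1757 ≈ -160.10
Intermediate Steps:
v(j) = 6/7 (v(j) = 9/7 + (⅐)*(-3) = 9/7 - 3/7 = 6/7)
H(G) = 1122/7 (H(G) = 187*(6/7) = 1122/7)
N(Z) = (-408 + Z)/(1026 + Z)
N(731) - H(1011) = (-408 + 731)/(1026 + 731) - 1*1122/7 = 323/1757 - 1122/7 = -281299/1757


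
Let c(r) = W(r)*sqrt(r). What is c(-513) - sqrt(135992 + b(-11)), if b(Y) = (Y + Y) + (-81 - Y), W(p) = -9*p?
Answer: -30*sqrt(151) + 13851*I*sqrt(57) ≈ -368.65 + 1.0457e+5*I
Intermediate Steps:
c(r) = -9*r**(3/2) (c(r) = (-9*r)*sqrt(r) = -9*r**(3/2))
b(Y) = -81 + Y (b(Y) = 2*Y + (-81 - Y) = -81 + Y)
c(-513) - sqrt(135992 + b(-11)) = -(-13851)*I*sqrt(57) - sqrt(135992 + (-81 - 11)) = -(-13851)*I*sqrt(57) - sqrt(135992 - 92) = 13851*I*sqrt(57) - sqrt(135900) = 13851*I*sqrt(57) - 30*sqrt(151) = -30*sqrt(151) + 13851*I*sqrt(57)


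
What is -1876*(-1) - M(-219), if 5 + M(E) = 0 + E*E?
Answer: -46080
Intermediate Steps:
M(E) = -5 + E**2 (M(E) = -5 + (0 + E*E) = -5 + (0 + E**2) = -5 + E**2)
-1876*(-1) - M(-219) = -1876*(-1) - (-5 + (-219)**2) = 1876 - (-5 + 47961) = 1876 - 1*47956 = 1876 - 47956 = -46080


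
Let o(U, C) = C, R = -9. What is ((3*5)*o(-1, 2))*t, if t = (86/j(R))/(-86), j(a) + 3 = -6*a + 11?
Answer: -15/31 ≈ -0.48387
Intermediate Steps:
j(a) = 8 - 6*a (j(a) = -3 + (-6*a + 11) = -3 + (11 - 6*a) = 8 - 6*a)
t = -1/62 (t = (86/(8 - 6*(-9)))/(-86) = (86/(8 + 54))*(-1/86) = (86/62)*(-1/86) = (86*(1/62))*(-1/86) = (43/31)*(-1/86) = -1/62 ≈ -0.016129)
((3*5)*o(-1, 2))*t = ((3*5)*2)*(-1/62) = (15*2)*(-1/62) = 30*(-1/62) = -15/31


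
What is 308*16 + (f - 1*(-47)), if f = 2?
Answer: 4977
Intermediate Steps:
308*16 + (f - 1*(-47)) = 308*16 + (2 - 1*(-47)) = 4928 + (2 + 47) = 4928 + 49 = 4977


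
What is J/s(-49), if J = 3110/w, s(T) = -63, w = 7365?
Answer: -622/92799 ≈ -0.0067027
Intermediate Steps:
J = 622/1473 (J = 3110/7365 = 3110*(1/7365) = 622/1473 ≈ 0.42227)
J/s(-49) = (622/1473)/(-63) = (622/1473)*(-1/63) = -622/92799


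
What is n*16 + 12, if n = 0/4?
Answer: 12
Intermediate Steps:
n = 0 (n = 0*(1/4) = 0)
n*16 + 12 = 0*16 + 12 = 0 + 12 = 12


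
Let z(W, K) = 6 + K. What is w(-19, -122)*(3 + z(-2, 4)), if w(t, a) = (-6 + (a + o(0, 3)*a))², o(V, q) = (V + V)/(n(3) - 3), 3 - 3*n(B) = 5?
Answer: 212992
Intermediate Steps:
n(B) = -⅔ (n(B) = 1 - ⅓*5 = 1 - 5/3 = -⅔)
o(V, q) = -6*V/11 (o(V, q) = (V + V)/(-⅔ - 3) = (2*V)/(-11/3) = (2*V)*(-3/11) = -6*V/11)
w(t, a) = (-6 + a)² (w(t, a) = (-6 + (a + (-6/11*0)*a))² = (-6 + (a + 0*a))² = (-6 + (a + 0))² = (-6 + a)²)
w(-19, -122)*(3 + z(-2, 4)) = (-6 - 122)²*(3 + (6 + 4)) = (-128)²*(3 + 10) = 16384*13 = 212992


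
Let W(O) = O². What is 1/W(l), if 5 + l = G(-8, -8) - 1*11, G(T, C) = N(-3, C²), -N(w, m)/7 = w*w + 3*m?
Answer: 1/2024929 ≈ 4.9384e-7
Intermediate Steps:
N(w, m) = -21*m - 7*w² (N(w, m) = -7*(w*w + 3*m) = -7*(w² + 3*m) = -21*m - 7*w²)
G(T, C) = -63 - 21*C² (G(T, C) = -21*C² - 7*(-3)² = -21*C² - 7*9 = -21*C² - 63 = -63 - 21*C²)
l = -1423 (l = -5 + ((-63 - 21*(-8)²) - 1*11) = -5 + ((-63 - 21*64) - 11) = -5 + ((-63 - 1344) - 11) = -5 + (-1407 - 11) = -5 - 1418 = -1423)
1/W(l) = 1/((-1423)²) = 1/2024929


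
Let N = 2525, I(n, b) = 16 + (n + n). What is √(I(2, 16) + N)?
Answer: √2545 ≈ 50.448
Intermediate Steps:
I(n, b) = 16 + 2*n
√(I(2, 16) + N) = √((16 + 2*2) + 2525) = √((16 + 4) + 2525) = √(20 + 2525) = √2545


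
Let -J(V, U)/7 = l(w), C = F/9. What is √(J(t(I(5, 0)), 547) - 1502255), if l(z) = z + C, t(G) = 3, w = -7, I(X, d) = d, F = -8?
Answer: I*√13519798/3 ≈ 1225.6*I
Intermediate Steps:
C = -8/9 ≈ -0.88889
l(z) = -8/9 + z (l(z) = z - 8/9 = -8/9 + z)
J(V, U) = 497/9 (J(V, U) = -7*(-8/9 - 7) = -7*(-71/9) = 497/9)
√(J(t(I(5, 0)), 547) - 1502255) = √(497/9 - 1502255) = √(-13519798/9) = I*√13519798/3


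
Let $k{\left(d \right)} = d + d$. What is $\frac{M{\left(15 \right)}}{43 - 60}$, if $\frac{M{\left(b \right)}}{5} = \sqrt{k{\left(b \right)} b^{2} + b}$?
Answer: $- \frac{5 \sqrt{6765}}{17} \approx -24.191$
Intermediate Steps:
$k{\left(d \right)} = 2 d$
$M{\left(b \right)} = 5 \sqrt{b + 2 b^{3}}$ ($M{\left(b \right)} = 5 \sqrt{2 b b^{2} + b} = 5 \sqrt{2 b^{3} + b} = 5 \sqrt{b + 2 b^{3}}$)
$\frac{M{\left(15 \right)}}{43 - 60} = \frac{5 \sqrt{15 + 2 \cdot 15^{3}}}{43 - 60} = \frac{5 \sqrt{15 + 2 \cdot 3375}}{-17} = - \frac{5 \sqrt{15 + 6750}}{17} = - \frac{5 \sqrt{6765}}{17}$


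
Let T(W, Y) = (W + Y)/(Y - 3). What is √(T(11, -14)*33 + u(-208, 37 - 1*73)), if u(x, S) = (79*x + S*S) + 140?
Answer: I*√4332161/17 ≈ 122.43*I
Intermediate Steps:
u(x, S) = 140 + S² + 79*x (u(x, S) = (79*x + S²) + 140 = (S² + 79*x) + 140 = 140 + S² + 79*x)
T(W, Y) = (W + Y)/(-3 + Y)
√(T(11, -14)*33 + u(-208, 37 - 1*73)) = √(((11 - 14)/(-3 - 14))*33 + (140 + (37 - 1*73)² + 79*(-208))) = √((-3/(-17))*33 + (140 + (37 - 73)² - 16432)) = √(-1/17*(-3)*33 + (140 + (-36)² - 16432)) = √((3/17)*33 + (140 + 1296 - 16432)) = √(99/17 - 14996) = √(-254833/17) = I*√4332161/17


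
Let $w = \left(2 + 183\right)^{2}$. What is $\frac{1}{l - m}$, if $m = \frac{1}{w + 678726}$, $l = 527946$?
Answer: $\frac{712951}{376399628645} \approx 1.8941 \cdot 10^{-6}$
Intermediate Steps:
$w = 34225$ ($w = 185^{2} = 34225$)
$m = \frac{1}{712951}$ ($m = \frac{1}{34225 + 678726} = \frac{1}{712951} \approx 1.4026 \cdot 10^{-6}$)
$\frac{1}{l - m} = \frac{1}{527946 - \frac{1}{712951}} = \frac{1}{\frac{376399628645}{712951}} = \frac{712951}{376399628645}$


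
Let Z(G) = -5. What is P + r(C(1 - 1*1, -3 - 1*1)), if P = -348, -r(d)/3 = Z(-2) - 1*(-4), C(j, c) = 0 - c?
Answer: -345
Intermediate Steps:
C(j, c) = -c
r(d) = 3 (r(d) = -3*(-5 - 1*(-4)) = -3*(-5 + 4) = -3*(-1) = 3)
P + r(C(1 - 1*1, -3 - 1*1)) = -348 + 3 = -345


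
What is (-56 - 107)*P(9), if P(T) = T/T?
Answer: -163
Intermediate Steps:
P(T) = 1
(-56 - 107)*P(9) = (-56 - 107)*1 = -163*1 = -163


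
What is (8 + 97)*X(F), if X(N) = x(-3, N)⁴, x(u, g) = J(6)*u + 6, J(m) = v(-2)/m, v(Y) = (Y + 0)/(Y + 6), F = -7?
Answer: 41015625/256 ≈ 1.6022e+5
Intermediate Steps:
v(Y) = Y/(6 + Y)
J(m) = -1/(2*m) (J(m) = (-2/(6 - 2))/m = (-2/4)/m = (-2*¼)/m = -1/(2*m))
x(u, g) = 6 - u/12 (x(u, g) = (-½/6)*u + 6 = (-½*⅙)*u + 6 = -u/12 + 6 = 6 - u/12)
X(N) = 390625/256 (X(N) = (6 - 1/12*(-3))⁴ = (6 + ¼)⁴ = (25/4)⁴ = 390625/256)
(8 + 97)*X(F) = (8 + 97)*(390625/256) = 105*(390625/256) = 41015625/256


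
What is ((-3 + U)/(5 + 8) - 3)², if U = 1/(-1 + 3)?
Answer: 6889/676 ≈ 10.191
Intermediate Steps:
U = ½ (U = 1/2 = ½ ≈ 0.50000)
((-3 + U)/(5 + 8) - 3)² = ((-3 + ½)/(5 + 8) - 3)² = (-5/2/13 - 3)² = (-5/2*1/13 - 3)² = (-5/26 - 3)² = (-83/26)² = 6889/676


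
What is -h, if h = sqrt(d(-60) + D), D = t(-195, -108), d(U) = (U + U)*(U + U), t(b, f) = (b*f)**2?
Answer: -60*sqrt(123205) ≈ -21060.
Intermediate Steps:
t(b, f) = b**2*f**2
d(U) = 4*U**2 (d(U) = (2*U)*(2*U) = 4*U**2)
D = 443523600 (D = (-195)**2*(-108)**2 = 38025*11664 = 443523600)
h = 60*sqrt(123205) (h = sqrt(4*(-60)**2 + 443523600) = sqrt(4*3600 + 443523600) = sqrt(14400 + 443523600) = sqrt(443538000) = 60*sqrt(123205) ≈ 21060.)
-h = -60*sqrt(123205)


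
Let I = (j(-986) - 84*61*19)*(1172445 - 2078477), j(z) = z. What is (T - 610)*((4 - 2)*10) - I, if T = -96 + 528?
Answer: -89101002504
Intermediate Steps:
T = 432
I = 89100998944 (I = (-986 - 84*61*19)*(1172445 - 2078477) = (-986 - 5124*19)*(-906032) = (-986 - 97356)*(-906032) = -98342*(-906032) = 89100998944)
(T - 610)*((4 - 2)*10) - I = (432 - 610)*((4 - 2)*10) - 1*89100998944 = -356*10 - 89100998944 = -178*20 - 89100998944 = -3560 - 89100998944 = -89101002504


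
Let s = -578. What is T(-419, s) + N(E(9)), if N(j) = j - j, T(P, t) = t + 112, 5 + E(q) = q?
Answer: -466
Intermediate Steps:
E(q) = -5 + q
T(P, t) = 112 + t
N(j) = 0
T(-419, s) + N(E(9)) = (112 - 578) + 0 = -466 + 0 = -466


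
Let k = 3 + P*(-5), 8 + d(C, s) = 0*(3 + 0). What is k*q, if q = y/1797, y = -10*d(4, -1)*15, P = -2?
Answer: 5200/599 ≈ 8.6811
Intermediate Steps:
d(C, s) = -8 (d(C, s) = -8 + 0*(3 + 0) = -8 + 0*3 = -8 + 0 = -8)
y = 1200 (y = -10*(-8)*15 = 80*15 = 1200)
k = 13 (k = 3 - 2*(-5) = 3 + 10 = 13)
q = 400/599 (q = 1200/1797 = 1200*(1/1797) = 400/599 ≈ 0.66778)
k*q = 13*(400/599) = 5200/599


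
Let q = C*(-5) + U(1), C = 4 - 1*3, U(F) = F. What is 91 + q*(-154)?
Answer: 707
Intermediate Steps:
C = 1 (C = 4 - 3 = 1)
q = -4 (q = 1*(-5) + 1 = -5 + 1 = -4)
91 + q*(-154) = 91 - 4*(-154) = 91 + 616 = 707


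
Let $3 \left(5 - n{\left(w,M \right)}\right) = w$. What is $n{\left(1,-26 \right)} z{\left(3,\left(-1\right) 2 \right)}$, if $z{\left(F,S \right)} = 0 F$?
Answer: $0$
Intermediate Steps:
$n{\left(w,M \right)} = 5 - \frac{w}{3}$
$z{\left(F,S \right)} = 0$
$n{\left(1,-26 \right)} z{\left(3,\left(-1\right) 2 \right)} = \left(5 - \frac{1}{3}\right) 0 = \frac{14}{3} \cdot 0 = 0$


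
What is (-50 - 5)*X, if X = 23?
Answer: -1265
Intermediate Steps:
(-50 - 5)*X = (-50 - 5)*23 = -55*23 = -1265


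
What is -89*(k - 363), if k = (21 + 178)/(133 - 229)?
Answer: 3119183/96 ≈ 32492.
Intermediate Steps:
k = -199/96 (k = 199/(-96) = 199*(-1/96) = -199/96 ≈ -2.0729)
-89*(k - 363) = -89*(-199/96 - 363) = -89*(-35047/96) = 3119183/96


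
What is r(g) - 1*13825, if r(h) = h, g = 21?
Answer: -13804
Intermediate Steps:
r(g) - 1*13825 = 21 - 1*13825 = 21 - 13825 = -13804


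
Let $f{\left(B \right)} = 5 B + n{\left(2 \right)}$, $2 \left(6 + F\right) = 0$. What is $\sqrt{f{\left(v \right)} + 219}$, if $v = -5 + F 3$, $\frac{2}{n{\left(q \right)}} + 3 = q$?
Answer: $\sqrt{102} \approx 10.1$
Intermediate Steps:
$F = -6$ ($F = -6 + \frac{1}{2} \cdot 0 = -6 + 0 = -6$)
$n{\left(q \right)} = \frac{2}{-3 + q}$
$v = -23$ ($v = -5 - 18 = -23$)
$f{\left(B \right)} = -2 + 5 B$ ($f{\left(B \right)} = 5 B + \frac{2}{-3 + 2} = 5 B + \frac{2}{-1} = 5 B + 2 \left(-1\right) = 5 B - 2 = -2 + 5 B$)
$\sqrt{f{\left(v \right)} + 219} = \sqrt{\left(-2 + 5 \left(-23\right)\right) + 219} = \sqrt{\left(-2 - 115\right) + 219} = \sqrt{-117 + 219} = \sqrt{102}$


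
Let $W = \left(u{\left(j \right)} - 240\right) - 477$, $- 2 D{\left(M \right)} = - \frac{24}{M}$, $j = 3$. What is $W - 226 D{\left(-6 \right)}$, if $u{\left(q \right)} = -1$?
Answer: $-266$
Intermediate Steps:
$D{\left(M \right)} = \frac{12}{M}$ ($D{\left(M \right)} = - \frac{\left(-24\right) \frac{1}{M}}{2} = \frac{12}{M}$)
$W = -718$ ($W = \left(-1 - 240\right) - 477 = -241 - 477 = -718$)
$W - 226 D{\left(-6 \right)} = -718 - 226 \frac{12}{-6} = -718 - 226 \cdot 12 \left(- \frac{1}{6}\right) = -718 - -452 = -718 + 452 = -266$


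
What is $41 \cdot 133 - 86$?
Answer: $5367$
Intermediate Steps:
$41 \cdot 133 - 86 = 5453 - 86 = 5367$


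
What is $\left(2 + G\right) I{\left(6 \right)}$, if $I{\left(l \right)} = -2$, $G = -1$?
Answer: $-2$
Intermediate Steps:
$\left(2 + G\right) I{\left(6 \right)} = \left(2 - 1\right) \left(-2\right) = 1 \left(-2\right) = -2$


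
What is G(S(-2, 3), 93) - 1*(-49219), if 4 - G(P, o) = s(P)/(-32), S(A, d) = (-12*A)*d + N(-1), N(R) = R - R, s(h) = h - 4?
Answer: 393801/8 ≈ 49225.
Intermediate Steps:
s(h) = -4 + h
N(R) = 0
S(A, d) = -12*A*d (S(A, d) = (-12*A)*d + 0 = -12*A*d + 0 = -12*A*d)
G(P, o) = 31/8 + P/32 (G(P, o) = 4 - (-4 + P)/(-32) = 4 - (-4 + P)*(-1)/32 = 4 - (1/8 - P/32) = 4 + (-1/8 + P/32) = 31/8 + P/32)
G(S(-2, 3), 93) - 1*(-49219) = (31/8 + (-12*(-2)*3)/32) - 1*(-49219) = (31/8 + (1/32)*72) + 49219 = (31/8 + 9/4) + 49219 = 49/8 + 49219 = 393801/8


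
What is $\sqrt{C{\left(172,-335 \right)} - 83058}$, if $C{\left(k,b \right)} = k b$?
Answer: $i \sqrt{140678} \approx 375.07 i$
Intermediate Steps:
$C{\left(k,b \right)} = b k$
$\sqrt{C{\left(172,-335 \right)} - 83058} = \sqrt{\left(-335\right) 172 - 83058} = \sqrt{-57620 - 83058} = \sqrt{-140678} = i \sqrt{140678}$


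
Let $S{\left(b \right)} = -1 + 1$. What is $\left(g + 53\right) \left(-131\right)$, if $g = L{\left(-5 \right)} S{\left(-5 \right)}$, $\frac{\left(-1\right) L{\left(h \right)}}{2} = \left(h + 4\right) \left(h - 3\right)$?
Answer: $-6943$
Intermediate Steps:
$S{\left(b \right)} = 0$
$L{\left(h \right)} = - 2 \left(-3 + h\right) \left(4 + h\right)$ ($L{\left(h \right)} = - 2 \left(h + 4\right) \left(h - 3\right) = - 2 \left(4 + h\right) \left(-3 + h\right) = - 2 \left(-3 + h\right) \left(4 + h\right)$)
$g = 0$ ($g = \left(24 - -10 - 2 \left(-5\right)^{2}\right) 0 = \left(24 + 10 - 50\right) 0 = \left(-16\right) 0 = 0$)
$\left(g + 53\right) \left(-131\right) = \left(0 + 53\right) \left(-131\right) = 53 \left(-131\right) = -6943$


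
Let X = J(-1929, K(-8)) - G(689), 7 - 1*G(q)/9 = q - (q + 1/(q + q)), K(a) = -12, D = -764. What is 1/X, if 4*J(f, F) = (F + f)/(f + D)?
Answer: -7421908/466291329 ≈ -0.015917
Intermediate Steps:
J(f, F) = (F + f)/(4*(-764 + f)) (J(f, F) = ((F + f)/(f - 764))/4 = ((F + f)/(-764 + f))/4 = (F + f)/(4*(-764 + f)))
G(q) = 63 + 9/(2*q) (G(q) = 63 - 9*(q - (q + 1/(q + q))) = 63 - 9*(q - (q + 1/(2*q))) = 63 - 9*(q + (-q - 1/(2*q))) = 63 - (-9)/(2*q) = 63 + 9/(2*q))
X = -466291329/7421908 (X = (-12 - 1929)/(4*(-764 - 1929)) - (63 + (9/2)/689) = (¼)*(-1941)/(-2693) - (63 + (9/2)*(1/689)) = (¼)*(-1/2693)*(-1941) - (63 + 9/1378) = 1941/10772 - 1*86823/1378 = 1941/10772 - 86823/1378 = -466291329/7421908 ≈ -62.826)
1/X = 1/(-466291329/7421908) = -7421908/466291329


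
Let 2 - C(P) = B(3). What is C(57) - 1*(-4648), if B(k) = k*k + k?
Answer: 4638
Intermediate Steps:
B(k) = k + k² (B(k) = k² + k = k + k²)
C(P) = -10 (C(P) = 2 - 3*(1 + 3) = 2 - 3*4 = 2 - 1*12 = 2 - 12 = -10)
C(57) - 1*(-4648) = -10 - 1*(-4648) = -10 + 4648 = 4638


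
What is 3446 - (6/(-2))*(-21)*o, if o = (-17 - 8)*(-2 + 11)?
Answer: 17621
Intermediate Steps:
o = -225 (o = -25*9 = -225)
3446 - (6/(-2))*(-21)*o = 3446 - (6/(-2))*(-21)*(-225) = 3446 - (6*(-½))*(-21)*(-225) = 3446 - (-3*(-21))*(-225) = 3446 - 63*(-225) = 3446 - 1*(-14175) = 3446 + 14175 = 17621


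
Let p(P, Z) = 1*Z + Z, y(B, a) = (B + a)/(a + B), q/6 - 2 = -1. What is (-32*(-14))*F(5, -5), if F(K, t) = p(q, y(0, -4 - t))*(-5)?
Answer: -4480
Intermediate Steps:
q = 6 (q = 12 + 6*(-1) = 12 - 6 = 6)
y(B, a) = 1 (y(B, a) = (B + a)/(B + a) = 1)
p(P, Z) = 2*Z (p(P, Z) = Z + Z = 2*Z)
F(K, t) = -10 (F(K, t) = (2*1)*(-5) = 2*(-5) = -10)
(-32*(-14))*F(5, -5) = -32*(-14)*(-10) = 448*(-10) = -4480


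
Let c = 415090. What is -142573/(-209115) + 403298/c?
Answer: 14351628784/8680154535 ≈ 1.6534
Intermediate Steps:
-142573/(-209115) + 403298/c = -142573/(-209115) + 403298/415090 = -142573*(-1/209115) + 403298*(1/415090) = 142573/209115 + 201649/207545 = 14351628784/8680154535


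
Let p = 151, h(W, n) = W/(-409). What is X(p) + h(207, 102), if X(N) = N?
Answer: 61552/409 ≈ 150.49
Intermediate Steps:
h(W, n) = -W/409 (h(W, n) = W*(-1/409) = -W/409)
X(p) + h(207, 102) = 151 - 1/409*207 = 151 - 207/409 = 61552/409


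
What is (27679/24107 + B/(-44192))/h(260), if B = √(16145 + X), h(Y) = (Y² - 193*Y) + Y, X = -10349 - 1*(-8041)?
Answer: 27679/426211760 - √13837/781314560 ≈ 6.4791e-5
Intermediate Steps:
X = -2308 (X = -10349 + 8041 = -2308)
h(Y) = Y² - 192*Y
B = √13837 (B = √(16145 - 2308) = √13837 ≈ 117.63)
(27679/24107 + B/(-44192))/h(260) = (27679/24107 + √13837/(-44192))/((260*(-192 + 260))) = (27679*(1/24107) + √13837*(-1/44192))/((260*68)) = (27679/24107 - √13837/44192)/17680 = (27679/24107 - √13837/44192)*(1/17680) = 27679/426211760 - √13837/781314560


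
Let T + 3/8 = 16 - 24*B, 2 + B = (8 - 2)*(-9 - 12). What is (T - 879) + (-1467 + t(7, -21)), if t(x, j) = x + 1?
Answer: 5997/8 ≈ 749.63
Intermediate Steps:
t(x, j) = 1 + x
B = -128 (B = -2 + (8 - 2)*(-9 - 12) = -2 + 6*(-21) = -2 - 126 = -128)
T = 24701/8 (T = -3/8 + (16 - 24*(-128)) = -3/8 + (16 + 3072) = -3/8 + 3088 = 24701/8 ≈ 3087.6)
(T - 879) + (-1467 + t(7, -21)) = (24701/8 - 879) + (-1467 + (1 + 7)) = 17669/8 + (-1467 + 8) = 17669/8 - 1459 = 5997/8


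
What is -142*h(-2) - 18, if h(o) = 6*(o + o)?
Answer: 3390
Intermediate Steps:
h(o) = 12*o (h(o) = 6*(2*o) = 12*o)
-142*h(-2) - 18 = -1704*(-2) - 18 = -142*(-24) - 18 = 3408 - 18 = 3390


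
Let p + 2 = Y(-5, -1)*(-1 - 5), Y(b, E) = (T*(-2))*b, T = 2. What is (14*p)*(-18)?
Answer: 30744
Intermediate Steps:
Y(b, E) = -4*b (Y(b, E) = (2*(-2))*b = -4*b)
p = -122 (p = -2 + (-4*(-5))*(-1 - 5) = -2 + 20*(-6) = -2 - 120 = -122)
(14*p)*(-18) = (14*(-122))*(-18) = -1708*(-18) = 30744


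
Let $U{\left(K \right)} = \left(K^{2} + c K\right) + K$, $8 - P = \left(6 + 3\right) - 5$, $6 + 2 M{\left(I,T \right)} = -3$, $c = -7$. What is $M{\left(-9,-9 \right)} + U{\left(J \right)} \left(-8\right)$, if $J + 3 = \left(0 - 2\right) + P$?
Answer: $- \frac{121}{2} \approx -60.5$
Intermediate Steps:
$M{\left(I,T \right)} = - \frac{9}{2}$ ($M{\left(I,T \right)} = -3 + \frac{1}{2} \left(-3\right) = -3 - \frac{3}{2} = - \frac{9}{2}$)
$P = 4$ ($P = 8 - \left(\left(6 + 3\right) - 5\right) = 8 - \left(9 - 5\right) = 8 - 4 = 4$)
$J = -1$ ($J = -3 + \left(\left(0 - 2\right) + 4\right) = -3 + \left(-2 + 4\right) = -3 + 2 = -1$)
$U{\left(K \right)} = K^{2} - 6 K$ ($U{\left(K \right)} = \left(K^{2} - 7 K\right) + K = K^{2} - 6 K$)
$M{\left(-9,-9 \right)} + U{\left(J \right)} \left(-8\right) = - \frac{9}{2} + - (-6 - 1) \left(-8\right) = - \frac{9}{2} + \left(-1\right) \left(-7\right) \left(-8\right) = - \frac{9}{2} + 7 \left(-8\right) = - \frac{9}{2} - 56 = - \frac{121}{2}$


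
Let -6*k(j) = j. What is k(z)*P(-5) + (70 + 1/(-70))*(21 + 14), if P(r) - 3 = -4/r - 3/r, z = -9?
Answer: 24561/10 ≈ 2456.1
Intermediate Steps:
k(j) = -j/6
P(r) = 3 - 7/r (P(r) = 3 + (-4/r - 3/r) = 3 - 7/r)
k(z)*P(-5) + (70 + 1/(-70))*(21 + 14) = (-⅙*(-9))*(3 - 7/(-5)) + (70 + 1/(-70))*(21 + 14) = 3*(3 - 7*(-⅕))/2 + (70 - 1/70)*35 = 3*(3 + 7/5)/2 + (4899/70)*35 = (3/2)*(22/5) + 4899/2 = 33/5 + 4899/2 = 24561/10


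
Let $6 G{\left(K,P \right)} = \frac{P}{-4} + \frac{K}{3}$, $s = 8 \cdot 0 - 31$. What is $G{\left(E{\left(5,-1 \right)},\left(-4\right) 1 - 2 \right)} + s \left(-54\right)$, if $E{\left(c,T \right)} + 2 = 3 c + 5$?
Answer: $\frac{6701}{4} \approx 1675.3$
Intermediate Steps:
$s = -31$ ($s = 0 - 31 = -31$)
$E{\left(c,T \right)} = 3 + 3 c$ ($E{\left(c,T \right)} = -2 + \left(3 c + 5\right) = -2 + \left(5 + 3 c\right) = 3 + 3 c$)
$G{\left(K,P \right)} = - \frac{P}{24} + \frac{K}{18}$ ($G{\left(K,P \right)} = \frac{\frac{P}{-4} + \frac{K}{3}}{6} = \frac{P \left(- \frac{1}{4}\right) + K \frac{1}{3}}{6} = \frac{- \frac{P}{4} + \frac{K}{3}}{6} = - \frac{P}{24} + \frac{K}{18}$)
$G{\left(E{\left(5,-1 \right)},\left(-4\right) 1 - 2 \right)} + s \left(-54\right) = \left(- \frac{\left(-4\right) 1 - 2}{24} + \frac{3 + 3 \cdot 5}{18}\right) - -1674 = \left(- \frac{-4 - 2}{24} + \frac{3 + 15}{18}\right) + 1674 = \left(\left(- \frac{1}{24}\right) \left(-6\right) + \frac{1}{18} \cdot 18\right) + 1674 = \left(\frac{1}{4} + 1\right) + 1674 = \frac{5}{4} + 1674 = \frac{6701}{4}$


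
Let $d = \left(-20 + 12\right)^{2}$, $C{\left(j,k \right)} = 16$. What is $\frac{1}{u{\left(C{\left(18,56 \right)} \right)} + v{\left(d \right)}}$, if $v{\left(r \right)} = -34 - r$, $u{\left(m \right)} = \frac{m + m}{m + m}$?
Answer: $- \frac{1}{97} \approx -0.010309$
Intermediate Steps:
$d = 64$ ($d = \left(-8\right)^{2} = 64$)
$u{\left(m \right)} = 1$ ($u{\left(m \right)} = \frac{2 m}{2 m} = 2 m \frac{1}{2 m} = 1$)
$\frac{1}{u{\left(C{\left(18,56 \right)} \right)} + v{\left(d \right)}} = \frac{1}{1 - 98} = \frac{1}{-97} = - \frac{1}{97}$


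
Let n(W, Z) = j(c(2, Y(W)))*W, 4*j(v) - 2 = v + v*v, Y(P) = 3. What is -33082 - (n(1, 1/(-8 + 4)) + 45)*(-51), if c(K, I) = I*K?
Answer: -30226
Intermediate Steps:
j(v) = ½ + v/4 + v²/4 (j(v) = ½ + (v + v*v)/4 = ½ + (v + v²)/4 = ½ + (v/4 + v²/4) = ½ + v/4 + v²/4)
n(W, Z) = 11*W (n(W, Z) = (½ + (3*2)/4 + (3*2)²/4)*W = (½ + (¼)*6 + (¼)*6²)*W = (½ + 3/2 + (¼)*36)*W = (½ + 3/2 + 9)*W = 11*W)
-33082 - (n(1, 1/(-8 + 4)) + 45)*(-51) = -33082 - (11*1 + 45)*(-51) = -33082 - (11 + 45)*(-51) = -33082 - 56*(-51) = -33082 - 1*(-2856) = -33082 + 2856 = -30226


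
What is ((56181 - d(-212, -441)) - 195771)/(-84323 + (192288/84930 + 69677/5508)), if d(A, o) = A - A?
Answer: 10883237646600/6573142295701 ≈ 1.6557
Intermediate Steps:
d(A, o) = 0
((56181 - d(-212, -441)) - 195771)/(-84323 + (192288/84930 + 69677/5508)) = ((56181 - 1*0) - 195771)/(-84323 + (192288/84930 + 69677/5508)) = ((56181 + 0) - 195771)/(-84323 + (192288*(1/84930) + 69677*(1/5508))) = (56181 - 195771)/(-84323 + (32048/14155 + 69677/5508)) = -139590/(-84323 + 1162798319/77965740) = -139590/(-6573142295701/77965740) = -139590*(-77965740/6573142295701) = 10883237646600/6573142295701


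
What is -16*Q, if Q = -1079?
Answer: 17264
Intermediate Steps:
-16*Q = -16*(-1079) = 17264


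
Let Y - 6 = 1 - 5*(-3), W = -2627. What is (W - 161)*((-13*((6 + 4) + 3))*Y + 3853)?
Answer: -376380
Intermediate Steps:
Y = 22 (Y = 6 + (1 - 5*(-3)) = 6 + (1 + 15) = 6 + 16 = 22)
(W - 161)*((-13*((6 + 4) + 3))*Y + 3853) = (-2627 - 161)*(-13*((6 + 4) + 3)*22 + 3853) = -2788*(-13*(10 + 3)*22 + 3853) = -2788*(-13*13*22 + 3853) = -2788*(-169*22 + 3853) = -2788*(-3718 + 3853) = -2788*135 = -376380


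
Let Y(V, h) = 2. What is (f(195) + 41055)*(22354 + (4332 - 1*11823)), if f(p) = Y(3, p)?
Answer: 610230191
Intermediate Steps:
f(p) = 2
(f(195) + 41055)*(22354 + (4332 - 1*11823)) = (2 + 41055)*(22354 + (4332 - 1*11823)) = 41057*(22354 + (4332 - 11823)) = 41057*(22354 - 7491) = 41057*14863 = 610230191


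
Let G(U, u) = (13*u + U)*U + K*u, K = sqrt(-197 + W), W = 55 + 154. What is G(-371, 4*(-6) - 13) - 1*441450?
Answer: -125358 - 74*sqrt(3) ≈ -1.2549e+5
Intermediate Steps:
W = 209
K = 2*sqrt(3) (K = sqrt(-197 + 209) = sqrt(12) = 2*sqrt(3) ≈ 3.4641)
G(U, u) = U*(U + 13*u) + 2*u*sqrt(3) (G(U, u) = (13*u + U)*U + (2*sqrt(3))*u = (U + 13*u)*U + 2*u*sqrt(3) = U*(U + 13*u) + 2*u*sqrt(3))
G(-371, 4*(-6) - 13) - 1*441450 = ((-371)**2 + 2*(4*(-6) - 13)*sqrt(3) + 13*(-371)*(4*(-6) - 13)) - 1*441450 = (137641 + 2*(-24 - 13)*sqrt(3) + 13*(-371)*(-24 - 13)) - 441450 = (137641 + 2*(-37)*sqrt(3) + 13*(-371)*(-37)) - 441450 = (137641 - 74*sqrt(3) + 178451) - 441450 = (316092 - 74*sqrt(3)) - 441450 = -125358 - 74*sqrt(3)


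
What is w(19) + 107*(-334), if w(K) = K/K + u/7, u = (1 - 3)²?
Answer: -250155/7 ≈ -35736.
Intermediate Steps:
u = 4 (u = (-2)² = 4)
w(K) = 11/7 (w(K) = K/K + 4/7 = 1 + 4*(⅐) = 1 + 4/7 = 11/7)
w(19) + 107*(-334) = 11/7 + 107*(-334) = 11/7 - 35738 = -250155/7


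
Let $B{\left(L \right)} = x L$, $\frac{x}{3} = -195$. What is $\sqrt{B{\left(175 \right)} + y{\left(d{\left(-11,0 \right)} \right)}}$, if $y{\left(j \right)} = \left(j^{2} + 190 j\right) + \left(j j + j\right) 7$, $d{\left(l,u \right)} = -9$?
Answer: $30 i \sqrt{115} \approx 321.71 i$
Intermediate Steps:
$x = -585$ ($x = 3 \left(-195\right) = -585$)
$B{\left(L \right)} = - 585 L$
$y{\left(j \right)} = 8 j^{2} + 197 j$ ($y{\left(j \right)} = \left(j^{2} + 190 j\right) + \left(j^{2} + j\right) 7 = \left(j^{2} + 190 j\right) + \left(j + j^{2}\right) 7 = \left(j^{2} + 190 j\right) + \left(7 j + 7 j^{2}\right) = 8 j^{2} + 197 j$)
$\sqrt{B{\left(175 \right)} + y{\left(d{\left(-11,0 \right)} \right)}} = \sqrt{\left(-585\right) 175 - 9 \left(197 + 8 \left(-9\right)\right)} = \sqrt{-102375 - 9 \left(197 - 72\right)} = \sqrt{-102375 - 1125} = \sqrt{-103500} = 30 i \sqrt{115}$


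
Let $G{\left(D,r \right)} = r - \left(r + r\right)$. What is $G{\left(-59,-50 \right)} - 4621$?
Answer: $-4571$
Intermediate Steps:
$G{\left(D,r \right)} = - r$ ($G{\left(D,r \right)} = r - 2 r = - r$)
$G{\left(-59,-50 \right)} - 4621 = \left(-1\right) \left(-50\right) - 4621 = 50 - 4621 = -4571$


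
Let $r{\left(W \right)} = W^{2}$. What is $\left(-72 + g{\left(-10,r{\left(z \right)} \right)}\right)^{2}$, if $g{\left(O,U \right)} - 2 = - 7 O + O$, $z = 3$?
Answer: $100$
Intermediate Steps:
$g{\left(O,U \right)} = 2 - 6 O$ ($g{\left(O,U \right)} = 2 + \left(- 7 O + O\right) = 2 - 6 O$)
$\left(-72 + g{\left(-10,r{\left(z \right)} \right)}\right)^{2} = \left(-72 + \left(2 - -60\right)\right)^{2} = \left(-72 + \left(2 + 60\right)\right)^{2} = \left(-72 + 62\right)^{2} = \left(-10\right)^{2} = 100$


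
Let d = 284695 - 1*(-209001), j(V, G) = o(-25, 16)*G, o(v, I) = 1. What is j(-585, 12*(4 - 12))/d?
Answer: -3/15428 ≈ -0.00019445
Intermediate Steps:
j(V, G) = G (j(V, G) = 1*G = G)
d = 493696 (d = 284695 + 209001 = 493696)
j(-585, 12*(4 - 12))/d = (12*(4 - 12))/493696 = (12*(-8))*(1/493696) = -96*1/493696 = -3/15428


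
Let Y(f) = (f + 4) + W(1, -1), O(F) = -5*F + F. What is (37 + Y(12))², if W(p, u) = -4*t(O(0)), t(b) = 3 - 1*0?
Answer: 1681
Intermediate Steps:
O(F) = -4*F
t(b) = 3 (t(b) = 3 + 0 = 3)
W(p, u) = -12 (W(p, u) = -4*3 = -12)
Y(f) = -8 + f (Y(f) = (f + 4) - 12 = (4 + f) - 12 = -8 + f)
(37 + Y(12))² = (37 + (-8 + 12))² = (37 + 4)² = 41² = 1681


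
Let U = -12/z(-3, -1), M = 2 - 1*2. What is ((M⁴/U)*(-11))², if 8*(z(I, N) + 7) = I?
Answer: 0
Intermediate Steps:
z(I, N) = -7 + I/8
M = 0 (M = 2 - 2 = 0)
U = 96/59 (U = -12/(-7 + (⅛)*(-3)) = -12/(-7 - 3/8) = -12/(-59/8) = -12*(-8/59) = 96/59 ≈ 1.6271)
((M⁴/U)*(-11))² = ((0⁴/(96/59))*(-11))² = ((0*(59/96))*(-11))² = (0*(-11))² = 0² = 0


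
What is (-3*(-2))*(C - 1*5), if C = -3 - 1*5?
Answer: -78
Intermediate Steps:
C = -8 (C = -3 - 5 = -8)
(-3*(-2))*(C - 1*5) = (-3*(-2))*(-8 - 1*5) = 6*(-8 - 5) = 6*(-13) = -78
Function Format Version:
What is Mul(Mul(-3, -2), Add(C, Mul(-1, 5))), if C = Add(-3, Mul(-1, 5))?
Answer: -78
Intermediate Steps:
C = -8 (C = Add(-3, -5) = -8)
Mul(Mul(-3, -2), Add(C, Mul(-1, 5))) = Mul(Mul(-3, -2), Add(-8, Mul(-1, 5))) = Mul(6, Add(-8, -5)) = Mul(6, -13) = -78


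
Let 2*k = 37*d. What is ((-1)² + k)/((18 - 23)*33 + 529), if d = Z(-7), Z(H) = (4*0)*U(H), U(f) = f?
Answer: 1/364 ≈ 0.0027473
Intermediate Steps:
Z(H) = 0 (Z(H) = (4*0)*H = 0*H = 0)
d = 0
k = 0 (k = (37*0)/2 = (½)*0 = 0)
((-1)² + k)/((18 - 23)*33 + 529) = ((-1)² + 0)/((18 - 23)*33 + 529) = (1 + 0)/(-5*33 + 529) = 1/(-165 + 529) = 1/364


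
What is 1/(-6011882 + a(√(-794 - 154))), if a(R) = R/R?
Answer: -1/6011881 ≈ -1.6634e-7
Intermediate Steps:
a(R) = 1
1/(-6011882 + a(√(-794 - 154))) = 1/(-6011882 + 1) = 1/(-6011881) = -1/6011881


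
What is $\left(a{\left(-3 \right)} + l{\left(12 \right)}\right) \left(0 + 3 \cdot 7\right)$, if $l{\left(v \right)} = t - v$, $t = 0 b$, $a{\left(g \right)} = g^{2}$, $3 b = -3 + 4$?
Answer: $-63$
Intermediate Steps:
$b = \frac{1}{3}$ ($b = \frac{-3 + 4}{3} = \frac{1}{3} \cdot 1 = \frac{1}{3} \approx 0.33333$)
$t = 0$ ($t = 0 \cdot \frac{1}{3} = 0$)
$l{\left(v \right)} = - v$ ($l{\left(v \right)} = 0 - v = - v$)
$\left(a{\left(-3 \right)} + l{\left(12 \right)}\right) \left(0 + 3 \cdot 7\right) = \left(\left(-3\right)^{2} - 12\right) \left(0 + 3 \cdot 7\right) = \left(9 - 12\right) \left(0 + 21\right) = \left(-3\right) 21 = -63$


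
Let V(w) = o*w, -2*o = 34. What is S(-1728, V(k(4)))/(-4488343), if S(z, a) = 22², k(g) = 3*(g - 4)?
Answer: -484/4488343 ≈ -0.00010783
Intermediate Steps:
k(g) = -12 + 3*g (k(g) = 3*(-4 + g) = -12 + 3*g)
o = -17 (o = -½*34 = -17)
V(w) = -17*w
S(z, a) = 484
S(-1728, V(k(4)))/(-4488343) = 484/(-4488343) = 484*(-1/4488343) = -484/4488343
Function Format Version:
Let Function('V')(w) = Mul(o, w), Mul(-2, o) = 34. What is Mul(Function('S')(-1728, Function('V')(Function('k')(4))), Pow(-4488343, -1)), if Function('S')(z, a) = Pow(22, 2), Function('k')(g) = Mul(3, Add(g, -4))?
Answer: Rational(-484, 4488343) ≈ -0.00010783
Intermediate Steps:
Function('k')(g) = Add(-12, Mul(3, g)) (Function('k')(g) = Mul(3, Add(-4, g)) = Add(-12, Mul(3, g)))
o = -17 (o = Mul(Rational(-1, 2), 34) = -17)
Function('V')(w) = Mul(-17, w)
Function('S')(z, a) = 484
Mul(Function('S')(-1728, Function('V')(Function('k')(4))), Pow(-4488343, -1)) = Mul(484, Pow(-4488343, -1)) = Mul(484, Rational(-1, 4488343)) = Rational(-484, 4488343)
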